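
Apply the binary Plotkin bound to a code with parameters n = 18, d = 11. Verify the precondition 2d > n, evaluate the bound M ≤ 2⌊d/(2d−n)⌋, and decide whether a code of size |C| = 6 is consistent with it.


Plotkin bound M ≤ 4; given |C| = 6 > bound (violated).

Check applicability: 2d = 22, n = 18.
2d − n = 4 > 0, so Plotkin applies.
Compute d/(2d−n) = 11/4 ≈ 2.7500.
⌊d/(2d−n)⌋ = 2.
Plotkin bound: M ≤ 2·2 = 4.
Given |C| = 6, check: VIOLATED.
This |C| is above the Plotkin bound, so no binary code with n = 18, d = 11 and 6 codewords exists.


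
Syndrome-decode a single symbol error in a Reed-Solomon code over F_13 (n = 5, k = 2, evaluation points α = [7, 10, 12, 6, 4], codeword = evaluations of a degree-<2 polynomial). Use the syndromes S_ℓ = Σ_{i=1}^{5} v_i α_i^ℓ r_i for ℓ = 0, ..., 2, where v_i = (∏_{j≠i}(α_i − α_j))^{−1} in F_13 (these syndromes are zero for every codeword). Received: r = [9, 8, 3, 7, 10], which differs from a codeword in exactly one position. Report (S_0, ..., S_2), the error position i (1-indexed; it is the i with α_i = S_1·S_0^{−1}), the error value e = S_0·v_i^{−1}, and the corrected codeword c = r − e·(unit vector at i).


S = (7, 3, 5), error at position 4, error magnitude e = 2, c = [9, 8, 3, 5, 10].

Step 1: column multipliers v_i = (∏_{j≠i}(α_i − α_j))^{−1} mod 13.
  i = 1 (α = 7): (7−10)(7−12)(7−6)(7−4) = (−3)·(−5)·1·3 = 45 ≡ 6, so v_1 = 6^{−1} = 11 (mod 13).
  i = 2 (α = 10): (10−7)(10−12)(10−6)(10−4) = 3·(−2)·4·6 = −144 ≡ 12, so v_2 = 12^{−1} = 12 (mod 13).
  i = 3 (α = 12): (12−7)(12−10)(12−6)(12−4) = 5·2·6·8 = 480 ≡ 12, so v_3 = 12^{−1} = 12 (mod 13).
  i = 4 (α = 6): (6−7)(6−10)(6−12)(6−4) = (−1)·(−4)·(−6)·2 = −48 ≡ 4, so v_4 = 4^{−1} = 10 (mod 13).
  i = 5 (α = 4): (4−7)(4−10)(4−12)(4−6) = (−3)·(−6)·(−8)·(−2) = 288 ≡ 2, so v_5 = 2^{−1} = 7 (mod 13).
  v = [11, 12, 12, 10, 7].
Step 2: syndromes of r = [9, 8, 3, 7, 10] (all sums mod 13).
  S_0 = Σ v_i r_i = 11·9 + 12·8 + 12·3 + 10·7 + 7·10 = 371 ≡ 7.
  S_1 = Σ v_i α_i r_i = 11·7·9 + 12·10·8 + 12·12·3 + 10·6·7 + 7·4·10 = 2785 ≡ 3.
  α_i^2 mod 13 = [10, 9, 1, 10, 3].
  S_2 = Σ v_i α_i^2 r_i = 11·10·9 + 12·9·8 + 12·1·3 + 10·10·7 + 7·3·10 = 2800 ≡ 5.
  S = (7, 3, 5) ≠ 0, so r is not a codeword (an error is present).
Step 3: locate the error. For a single error e at position i, S_ℓ = v_i·e·α_i^ℓ, so α_err = S_1/S_0.
  S_0^{−1} = 7^{−1} = 2 (mod 13), so α_err = 3·2 = 6 ≡ 6 = α_4. Error position i = 4.
  Consistency check: S_2/S_1 = 5·9 = 45 ≡ 6 = α_err ✓ (single-error assumption holds).
Step 4: error magnitude e = S_0/v_4 = S_0·∏_{j≠4}(α_4 − α_j) = 7·4 = 28 ≡ 2 (mod 13).
Step 5: correct position 4: c_4 = r_4 − e = 7 − 2 ≡ 5 (mod 13). Hence c = [9, 8, 3, 5, 10].
  Check: interpolating c through the α_i gives m(x) = 7 + 4·x (degree < 2) with m(α_i) = c_i for every i, so c is indeed a codeword.


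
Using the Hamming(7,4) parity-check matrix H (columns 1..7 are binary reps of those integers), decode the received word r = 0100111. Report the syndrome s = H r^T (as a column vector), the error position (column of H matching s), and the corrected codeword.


s = (1, 1, 0)^T, error position = 6, corrected codeword c = 0100101

Compute s = H r^T mod 2 one row at a time:
  s_1 = 0 + 1 + 1 + 1 = 3 ≡ 1 (mod 2).
  s_2 = 1 + 0 + 1 + 1 = 3 ≡ 1 (mod 2).
  s_3 = 0 + 0 + 1 + 1 = 2 ≡ 0 (mod 2).
s = (1, 1, 0)^T — this equals column 6 of H (binary 110), so error is at position 6.
Correct: flip bit 6 of r = 0100111 to get c = 0100101.


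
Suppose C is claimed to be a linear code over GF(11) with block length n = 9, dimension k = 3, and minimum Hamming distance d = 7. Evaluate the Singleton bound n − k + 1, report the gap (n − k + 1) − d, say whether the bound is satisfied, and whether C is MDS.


Singleton RHS = n − k + 1 = 7, slack = 0, bound satisfied, MDS.

Singleton bound: d ≤ n − k + 1.
Here n = 9, k = 3, so n − k + 1 = 7.
Given d = 7, check d ≤ 7: YES.
Slack = (n − k + 1) − d = 0.
The code is MDS (slack = 0).
Description: the claimed parameters are [9, 3, 7]_11; such a code would be MDS (meets Singleton bound).


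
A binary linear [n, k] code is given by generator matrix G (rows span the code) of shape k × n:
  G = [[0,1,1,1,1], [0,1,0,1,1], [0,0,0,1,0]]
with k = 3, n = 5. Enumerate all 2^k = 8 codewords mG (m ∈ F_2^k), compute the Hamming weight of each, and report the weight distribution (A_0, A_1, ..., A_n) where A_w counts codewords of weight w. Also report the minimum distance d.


Weight distribution: A_0 = 1, A_1 = 2, A_2 = 2, A_3 = 2, A_4 = 1. Minimum distance d = 1.

Enumerate all 2^3 = 8 messages m ∈ F_2^3.
For each, compute codeword c = mG in F_2^5, then tally its weight.
  m = 000 → c = 00000, weight = 0.
  m = 100 → c = 01111, weight = 4.
  m = 010 → c = 01011, weight = 3.
  m = 110 → c = 00100, weight = 1.
  m = 001 → c = 00010, weight = 1.
  m = 101 → c = 01101, weight = 3.
  m = 011 → c = 01001, weight = 2.
  m = 111 → c = 00110, weight = 2.
Tally weights:
  weight 0: 1 codewords.
  weight 1: 2 codewords.
  weight 2: 2 codewords.
  weight 3: 2 codewords.
  weight 4: 1 codewords.
Minimum distance d = smallest w > 0 with A_w > 0 = 1.
Sanity: Σ A_w = 8 = 2^3 = 8 ✓.


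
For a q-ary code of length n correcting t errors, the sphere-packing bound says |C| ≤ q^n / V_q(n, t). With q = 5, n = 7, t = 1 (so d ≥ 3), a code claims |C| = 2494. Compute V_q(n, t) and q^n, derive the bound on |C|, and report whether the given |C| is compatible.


V_q(n, t) = 29, q^n = 78125, Hamming bound = 2693, |C| = 2494 ≤ bound (satisfied).

Step 1: Compute V_q(n, t) = Σ_{j=0}^1 C(n, j) (q−1)^j.
  j = 0: C(7,0)·(4)^0 = 1·1 = 1.
  j = 1: C(7,1)·(4)^1 = 7·4 = 28.
  V_q(n, t) = 1 + 28 = 29.
Step 2: q^n = 5^7 = 78125.
Step 3: Hamming bound ⌊q^n / V_q(n,t)⌋ = ⌊78125/29⌋ = 2693.
Step 4: Compare |C| = 2494 to 2693: satisfied.
The claimed |C| lies below the Hamming bound.


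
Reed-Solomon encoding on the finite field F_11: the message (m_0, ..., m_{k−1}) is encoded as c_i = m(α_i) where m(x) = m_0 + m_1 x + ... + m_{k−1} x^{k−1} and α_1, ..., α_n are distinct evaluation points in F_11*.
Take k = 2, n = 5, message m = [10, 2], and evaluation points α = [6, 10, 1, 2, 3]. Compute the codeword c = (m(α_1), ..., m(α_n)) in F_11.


c = [0, 8, 1, 3, 5]

Message polynomial: m(x) = 10 + 2·x (mod 11).
For each evaluation point α_i, compute m(α_i) mod 11:
  α_1 = 6: Horner steps 2 → 0, so m(6) = 0.
  α_2 = 10: Horner steps 2 → 8, so m(10) = 8.
  α_3 = 1: Horner steps 2 → 1, so m(1) = 1.
  α_4 = 2: Horner steps 2 → 3, so m(2) = 3.
  α_5 = 3: Horner steps 2 → 5, so m(3) = 5.
Codeword c = [0, 8, 1, 3, 5] ∈ F_11^5.


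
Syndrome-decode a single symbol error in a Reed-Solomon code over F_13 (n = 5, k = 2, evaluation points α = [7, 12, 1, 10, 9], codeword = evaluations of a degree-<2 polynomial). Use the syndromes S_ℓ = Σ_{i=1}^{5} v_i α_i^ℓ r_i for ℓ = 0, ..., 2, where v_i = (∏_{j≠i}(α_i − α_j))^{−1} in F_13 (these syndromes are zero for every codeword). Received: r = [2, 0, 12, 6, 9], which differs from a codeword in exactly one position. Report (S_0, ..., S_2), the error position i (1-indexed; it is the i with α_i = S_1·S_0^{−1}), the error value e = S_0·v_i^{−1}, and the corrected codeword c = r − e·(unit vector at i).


S = (10, 10, 10), error at position 3, error magnitude e = 5, c = [2, 0, 7, 6, 9].

Step 1: column multipliers v_i = (∏_{j≠i}(α_i − α_j))^{−1} mod 13.
  i = 1 (α = 7): (7−12)(7−1)(7−10)(7−9) = (−5)·6·(−3)·(−2) = −180 ≡ 2, so v_1 = 2^{−1} = 7 (mod 13).
  i = 2 (α = 12): (12−7)(12−1)(12−10)(12−9) = 5·11·2·3 = 330 ≡ 5, so v_2 = 5^{−1} = 8 (mod 13).
  i = 3 (α = 1): (1−7)(1−12)(1−10)(1−9) = (−6)·(−11)·(−9)·(−8) = 4752 ≡ 7, so v_3 = 7^{−1} = 2 (mod 13).
  i = 4 (α = 10): (10−7)(10−12)(10−1)(10−9) = 3·(−2)·9·1 = −54 ≡ 11, so v_4 = 11^{−1} = 6 (mod 13).
  i = 5 (α = 9): (9−7)(9−12)(9−1)(9−10) = 2·(−3)·8·(−1) = 48 ≡ 9, so v_5 = 9^{−1} = 3 (mod 13).
  v = [7, 8, 2, 6, 3].
Step 2: syndromes of r = [2, 0, 12, 6, 9] (all sums mod 13).
  S_0 = Σ v_i r_i = 7·2 + 8·0 + 2·12 + 6·6 + 3·9 = 101 ≡ 10.
  S_1 = Σ v_i α_i r_i = 7·7·2 + 8·12·0 + 2·1·12 + 6·10·6 + 3·9·9 = 725 ≡ 10.
  α_i^2 mod 13 = [10, 1, 1, 9, 3].
  S_2 = Σ v_i α_i^2 r_i = 7·10·2 + 8·1·0 + 2·1·12 + 6·9·6 + 3·3·9 = 569 ≡ 10.
  S = (10, 10, 10) ≠ 0, so r is not a codeword (an error is present).
Step 3: locate the error. For a single error e at position i, S_ℓ = v_i·e·α_i^ℓ, so α_err = S_1/S_0.
  S_0^{−1} = 10^{−1} = 4 (mod 13), so α_err = 10·4 = 40 ≡ 1 = α_3. Error position i = 3.
  Consistency check: S_2/S_1 = 10·4 = 40 ≡ 1 = α_err ✓ (single-error assumption holds).
Step 4: error magnitude e = S_0/v_3 = S_0·∏_{j≠3}(α_3 − α_j) = 10·7 = 70 ≡ 5 (mod 13).
Step 5: correct position 3: c_3 = r_3 − e = 12 − 5 ≡ 7 (mod 13). Hence c = [2, 0, 7, 6, 9].
  Check: interpolating c through the α_i gives m(x) = 10 + 10·x (degree < 2) with m(α_i) = c_i for every i, so c is indeed a codeword.


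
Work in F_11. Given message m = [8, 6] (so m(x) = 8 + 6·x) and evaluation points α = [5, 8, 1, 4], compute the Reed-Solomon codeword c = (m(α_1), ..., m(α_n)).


c = [5, 1, 3, 10]

Message polynomial: m(x) = 8 + 6·x (mod 11).
For each evaluation point α_i, compute m(α_i) mod 11:
  α_1 = 5: Horner steps 6 → 5, so m(5) = 5.
  α_2 = 8: Horner steps 6 → 1, so m(8) = 1.
  α_3 = 1: Horner steps 6 → 3, so m(1) = 3.
  α_4 = 4: Horner steps 6 → 10, so m(4) = 10.
Codeword c = [5, 1, 3, 10] ∈ F_11^4.


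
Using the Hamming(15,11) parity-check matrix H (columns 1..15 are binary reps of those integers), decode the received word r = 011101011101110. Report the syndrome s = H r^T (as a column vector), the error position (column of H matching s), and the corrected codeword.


s = (0, 1, 1, 1)^T, error position = 7, corrected codeword c = 011101111101110

Compute s = H r^T mod 2 one row at a time:
  s_1 = 1 + 1 + 1 + 0 + 1 + 1 + 1 + 0 = 6 ≡ 0 (mod 2).
  s_2 = 1 + 0 + 1 + 0 + 1 + 1 + 1 + 0 = 5 ≡ 1 (mod 2).
  s_3 = 1 + 1 + 1 + 0 + 1 + 0 + 1 + 0 = 5 ≡ 1 (mod 2).
  s_4 = 0 + 1 + 0 + 0 + 1 + 0 + 1 + 0 = 3 ≡ 1 (mod 2).
s = (0, 1, 1, 1)^T — this equals column 7 of H (binary 0111), so error is at position 7.
Correct: flip bit 7 of r = 011101011101110 to get c = 011101111101110.


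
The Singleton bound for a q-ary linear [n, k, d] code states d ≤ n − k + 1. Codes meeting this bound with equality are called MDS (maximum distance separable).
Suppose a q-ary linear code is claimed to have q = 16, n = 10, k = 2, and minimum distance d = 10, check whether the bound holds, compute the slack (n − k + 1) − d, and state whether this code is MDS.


Singleton RHS = n − k + 1 = 9, slack = -1, bound violated (no such code; not MDS).

Singleton bound: d ≤ n − k + 1.
Here n = 10, k = 2, so n − k + 1 = 9.
Given d = 10, check d ≤ 9: NO.
Slack = (n − k + 1) − d = -1.
The slack is negative: d = 10 exceeds n − k + 1 = 9 by 1, so the Singleton bound is violated and no linear [10, 2, 10]_16 code can exist. In particular it is not MDS (MDS requires d = n − k + 1 exactly).
Description: the claimed parameters are [10, 2, 10]_16; such a code would be impossible (violates the Singleton bound).


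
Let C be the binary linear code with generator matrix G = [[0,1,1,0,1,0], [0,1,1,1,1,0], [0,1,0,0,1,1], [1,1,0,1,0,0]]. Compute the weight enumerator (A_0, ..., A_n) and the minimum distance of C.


Weight distribution: A_0 = 1, A_1 = 1, A_2 = 2, A_3 = 6, A_4 = 5, A_5 = 1. Minimum distance d = 1.

Enumerate all 2^4 = 16 messages m ∈ F_2^4.
For each, compute codeword c = mG in F_2^6, then tally its weight.
  m = 0000 → c = 000000, weight = 0.
  m = 1000 → c = 011010, weight = 3.
  m = 0100 → c = 011110, weight = 4.
  m = 1100 → c = 000100, weight = 1.
  m = 0010 → c = 010011, weight = 3.
  m = 1010 → c = 001001, weight = 2.
  m = 0110 → c = 001101, weight = 3.
  m = 1110 → c = 010111, weight = 4.
  m = 0001 → c = 110100, weight = 3.
  m = 1001 → c = 101110, weight = 4.
  m = 0101 → c = 101010, weight = 3.
  m = 1101 → c = 110000, weight = 2.
  m = 0011 → c = 100111, weight = 4.
  m = 1011 → c = 111101, weight = 5.
  m = 0111 → c = 111001, weight = 4.
  m = 1111 → c = 100011, weight = 3.
Tally weights:
  weight 0: 1 codewords.
  weight 1: 1 codewords.
  weight 2: 2 codewords.
  weight 3: 6 codewords.
  weight 4: 5 codewords.
  weight 5: 1 codewords.
Minimum distance d = smallest w > 0 with A_w > 0 = 1.
Sanity: Σ A_w = 16 = 2^4 = 16 ✓.


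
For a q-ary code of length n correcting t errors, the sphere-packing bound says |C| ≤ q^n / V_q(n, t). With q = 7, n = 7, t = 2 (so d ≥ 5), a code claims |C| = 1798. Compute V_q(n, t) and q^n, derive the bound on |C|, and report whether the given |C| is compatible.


V_q(n, t) = 799, q^n = 823543, Hamming bound = 1030, |C| = 1798 > bound (violated).

Step 1: Compute V_q(n, t) = Σ_{j=0}^2 C(n, j) (q−1)^j.
  j = 0: C(7,0)·(6)^0 = 1·1 = 1.
  j = 1: C(7,1)·(6)^1 = 7·6 = 42.
  j = 2: C(7,2)·(6)^2 = 21·36 = 756.
  V_q(n, t) = 1 + 42 + 756 = 799.
Step 2: q^n = 7^7 = 823543.
Step 3: Hamming bound ⌊q^n / V_q(n,t)⌋ = ⌊823543/799⌋ = 1030.
Step 4: Compare |C| = 1798 to 1030: violated.
The claimed |C| lies above the Hamming bound, so no 7-ary code of length 7 with d ≥ 5 can have 1798 codewords.


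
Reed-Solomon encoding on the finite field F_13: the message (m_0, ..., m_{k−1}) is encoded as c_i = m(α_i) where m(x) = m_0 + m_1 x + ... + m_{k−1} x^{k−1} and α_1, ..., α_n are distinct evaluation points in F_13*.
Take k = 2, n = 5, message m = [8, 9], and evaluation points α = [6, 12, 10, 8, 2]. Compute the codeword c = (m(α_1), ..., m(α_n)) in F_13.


c = [10, 12, 7, 2, 0]

Message polynomial: m(x) = 8 + 9·x (mod 13).
For each evaluation point α_i, compute m(α_i) mod 13:
  α_1 = 6: Horner steps 9 → 10, so m(6) = 10.
  α_2 = 12: Horner steps 9 → 12, so m(12) = 12.
  α_3 = 10: Horner steps 9 → 7, so m(10) = 7.
  α_4 = 8: Horner steps 9 → 2, so m(8) = 2.
  α_5 = 2: Horner steps 9 → 0, so m(2) = 0.
Codeword c = [10, 12, 7, 2, 0] ∈ F_13^5.


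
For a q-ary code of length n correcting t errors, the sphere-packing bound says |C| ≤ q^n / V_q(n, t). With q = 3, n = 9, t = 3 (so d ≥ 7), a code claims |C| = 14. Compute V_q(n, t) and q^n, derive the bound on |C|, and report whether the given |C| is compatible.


V_q(n, t) = 835, q^n = 19683, Hamming bound = 23, |C| = 14 ≤ bound (satisfied).

Step 1: Compute V_q(n, t) = Σ_{j=0}^3 C(n, j) (q−1)^j.
  j = 0: C(9,0)·(2)^0 = 1·1 = 1.
  j = 1: C(9,1)·(2)^1 = 9·2 = 18.
  j = 2: C(9,2)·(2)^2 = 36·4 = 144.
  j = 3: C(9,3)·(2)^3 = 84·8 = 672.
  V_q(n, t) = 1 + 18 + 144 + 672 = 835.
Step 2: q^n = 3^9 = 19683.
Step 3: Hamming bound ⌊q^n / V_q(n,t)⌋ = ⌊19683/835⌋ = 23.
Step 4: Compare |C| = 14 to 23: satisfied.
The claimed |C| lies below the Hamming bound.


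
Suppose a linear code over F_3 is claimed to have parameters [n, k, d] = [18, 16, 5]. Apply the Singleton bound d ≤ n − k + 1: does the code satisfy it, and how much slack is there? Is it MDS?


Singleton RHS = n − k + 1 = 3, slack = -2, bound violated (no such code; not MDS).

Singleton bound: d ≤ n − k + 1.
Here n = 18, k = 16, so n − k + 1 = 3.
Given d = 5, check d ≤ 3: NO.
Slack = (n − k + 1) − d = -2.
The slack is negative: d = 5 exceeds n − k + 1 = 3 by 2, so the Singleton bound is violated and no linear [18, 16, 5]_3 code can exist. In particular it is not MDS (MDS requires d = n − k + 1 exactly).
Description: the claimed parameters are [18, 16, 5]_3; such a code would be impossible (violates the Singleton bound).


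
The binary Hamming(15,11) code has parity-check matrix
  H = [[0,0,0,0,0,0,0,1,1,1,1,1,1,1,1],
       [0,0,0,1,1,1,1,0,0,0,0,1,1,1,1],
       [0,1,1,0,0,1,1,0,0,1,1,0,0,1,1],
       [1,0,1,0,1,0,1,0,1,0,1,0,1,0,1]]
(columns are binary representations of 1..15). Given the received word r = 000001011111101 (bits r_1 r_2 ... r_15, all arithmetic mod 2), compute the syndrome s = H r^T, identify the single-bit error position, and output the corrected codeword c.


s = (1, 0, 0, 0)^T, error position = 8, corrected codeword c = 000001001111101

Compute s = H r^T mod 2 one row at a time:
  s_1 = 1 + 1 + 1 + 1 + 1 + 1 + 0 + 1 = 7 ≡ 1 (mod 2).
  s_2 = 0 + 0 + 1 + 0 + 1 + 1 + 0 + 1 = 4 ≡ 0 (mod 2).
  s_3 = 0 + 0 + 1 + 0 + 1 + 1 + 0 + 1 = 4 ≡ 0 (mod 2).
  s_4 = 0 + 0 + 0 + 0 + 1 + 1 + 1 + 1 = 4 ≡ 0 (mod 2).
s = (1, 0, 0, 0)^T — this equals column 8 of H (binary 1000), so error is at position 8.
Correct: flip bit 8 of r = 000001011111101 to get c = 000001001111101.


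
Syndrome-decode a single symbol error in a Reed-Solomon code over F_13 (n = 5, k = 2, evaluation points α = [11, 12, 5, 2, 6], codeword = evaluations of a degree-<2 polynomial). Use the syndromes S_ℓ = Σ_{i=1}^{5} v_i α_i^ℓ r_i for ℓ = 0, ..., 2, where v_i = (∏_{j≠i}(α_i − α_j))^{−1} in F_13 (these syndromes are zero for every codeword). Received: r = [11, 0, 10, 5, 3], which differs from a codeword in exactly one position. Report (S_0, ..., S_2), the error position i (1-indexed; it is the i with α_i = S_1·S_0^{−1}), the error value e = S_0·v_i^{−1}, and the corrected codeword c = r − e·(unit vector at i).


S = (10, 6, 1), error at position 1, error magnitude e = 4, c = [7, 0, 10, 5, 3].

Step 1: column multipliers v_i = (∏_{j≠i}(α_i − α_j))^{−1} mod 13.
  i = 1 (α = 11): (11−12)(11−5)(11−2)(11−6) = (−1)·6·9·5 = −270 ≡ 3, so v_1 = 3^{−1} = 9 (mod 13).
  i = 2 (α = 12): (12−11)(12−5)(12−2)(12−6) = 1·7·10·6 = 420 ≡ 4, so v_2 = 4^{−1} = 10 (mod 13).
  i = 3 (α = 5): (5−11)(5−12)(5−2)(5−6) = (−6)·(−7)·3·(−1) = −126 ≡ 4, so v_3 = 4^{−1} = 10 (mod 13).
  i = 4 (α = 2): (2−11)(2−12)(2−5)(2−6) = (−9)·(−10)·(−3)·(−4) = 1080 ≡ 1, so v_4 = 1^{−1} = 1 (mod 13).
  i = 5 (α = 6): (6−11)(6−12)(6−5)(6−2) = (−5)·(−6)·1·4 = 120 ≡ 3, so v_5 = 3^{−1} = 9 (mod 13).
  v = [9, 10, 10, 1, 9].
Step 2: syndromes of r = [11, 0, 10, 5, 3] (all sums mod 13).
  S_0 = Σ v_i r_i = 9·11 + 10·0 + 10·10 + 1·5 + 9·3 = 231 ≡ 10.
  S_1 = Σ v_i α_i r_i = 9·11·11 + 10·12·0 + 10·5·10 + 1·2·5 + 9·6·3 = 1761 ≡ 6.
  α_i^2 mod 13 = [4, 1, 12, 4, 10].
  S_2 = Σ v_i α_i^2 r_i = 9·4·11 + 10·1·0 + 10·12·10 + 1·4·5 + 9·10·3 = 1886 ≡ 1.
  S = (10, 6, 1) ≠ 0, so r is not a codeword (an error is present).
Step 3: locate the error. For a single error e at position i, S_ℓ = v_i·e·α_i^ℓ, so α_err = S_1/S_0.
  S_0^{−1} = 10^{−1} = 4 (mod 13), so α_err = 6·4 = 24 ≡ 11 = α_1. Error position i = 1.
  Consistency check: S_2/S_1 = 1·11 = 11 ≡ 11 = α_err ✓ (single-error assumption holds).
Step 4: error magnitude e = S_0/v_1 = S_0·∏_{j≠1}(α_1 − α_j) = 10·3 = 30 ≡ 4 (mod 13).
Step 5: correct position 1: c_1 = r_1 − e = 11 − 4 ≡ 7 (mod 13). Hence c = [7, 0, 10, 5, 3].
  Check: interpolating c through the α_i gives m(x) = 6 + 6·x (degree < 2) with m(α_i) = c_i for every i, so c is indeed a codeword.


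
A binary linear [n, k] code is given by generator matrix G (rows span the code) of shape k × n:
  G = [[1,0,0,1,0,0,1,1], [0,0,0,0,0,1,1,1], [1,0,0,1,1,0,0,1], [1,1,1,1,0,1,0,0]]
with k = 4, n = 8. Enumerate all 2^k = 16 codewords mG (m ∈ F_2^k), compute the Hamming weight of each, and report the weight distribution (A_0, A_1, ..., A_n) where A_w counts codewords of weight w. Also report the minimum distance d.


Weight distribution: A_0 = 1, A_2 = 2, A_3 = 3, A_4 = 3, A_5 = 4, A_6 = 2, A_7 = 1. Minimum distance d = 2.

Enumerate all 2^4 = 16 messages m ∈ F_2^4.
For each, compute codeword c = mG in F_2^8, then tally its weight.
  m = 0000 → c = 00000000, weight = 0.
  m = 1000 → c = 10010011, weight = 4.
  m = 0100 → c = 00000111, weight = 3.
  m = 1100 → c = 10010100, weight = 3.
  m = 0010 → c = 10011001, weight = 4.
  m = 1010 → c = 00001010, weight = 2.
  m = 0110 → c = 10011110, weight = 5.
  m = 1110 → c = 00001101, weight = 3.
  m = 0001 → c = 11110100, weight = 5.
  m = 1001 → c = 01100111, weight = 5.
  m = 0101 → c = 11110011, weight = 6.
  m = 1101 → c = 01100000, weight = 2.
  m = 0011 → c = 01101101, weight = 5.
  m = 1011 → c = 11111110, weight = 7.
  m = 0111 → c = 01101010, weight = 4.
  m = 1111 → c = 11111001, weight = 6.
Tally weights:
  weight 0: 1 codewords.
  weight 2: 2 codewords.
  weight 3: 3 codewords.
  weight 4: 3 codewords.
  weight 5: 4 codewords.
  weight 6: 2 codewords.
  weight 7: 1 codewords.
Minimum distance d = smallest w > 0 with A_w > 0 = 2.
Sanity: Σ A_w = 16 = 2^4 = 16 ✓.


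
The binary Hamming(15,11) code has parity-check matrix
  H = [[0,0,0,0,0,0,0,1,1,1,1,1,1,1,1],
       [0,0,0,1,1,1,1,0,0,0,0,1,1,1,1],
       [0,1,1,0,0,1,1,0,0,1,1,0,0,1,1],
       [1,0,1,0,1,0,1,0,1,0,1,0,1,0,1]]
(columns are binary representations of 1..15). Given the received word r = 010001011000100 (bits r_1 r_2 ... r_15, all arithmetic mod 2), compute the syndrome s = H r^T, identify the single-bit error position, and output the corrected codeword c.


s = (1, 0, 0, 0)^T, error position = 8, corrected codeword c = 010001001000100

Compute s = H r^T mod 2 one row at a time:
  s_1 = 1 + 1 + 0 + 0 + 0 + 1 + 0 + 0 = 3 ≡ 1 (mod 2).
  s_2 = 0 + 0 + 1 + 0 + 0 + 1 + 0 + 0 = 2 ≡ 0 (mod 2).
  s_3 = 1 + 0 + 1 + 0 + 0 + 0 + 0 + 0 = 2 ≡ 0 (mod 2).
  s_4 = 0 + 0 + 0 + 0 + 1 + 0 + 1 + 0 = 2 ≡ 0 (mod 2).
s = (1, 0, 0, 0)^T — this equals column 8 of H (binary 1000), so error is at position 8.
Correct: flip bit 8 of r = 010001011000100 to get c = 010001001000100.


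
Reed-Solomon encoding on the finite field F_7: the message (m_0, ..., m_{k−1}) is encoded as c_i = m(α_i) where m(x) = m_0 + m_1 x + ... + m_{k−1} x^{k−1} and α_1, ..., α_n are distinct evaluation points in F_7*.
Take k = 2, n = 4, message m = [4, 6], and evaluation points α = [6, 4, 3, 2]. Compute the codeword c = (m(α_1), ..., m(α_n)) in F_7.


c = [5, 0, 1, 2]

Message polynomial: m(x) = 4 + 6·x (mod 7).
For each evaluation point α_i, compute m(α_i) mod 7:
  α_1 = 6: Horner steps 6 → 5, so m(6) = 5.
  α_2 = 4: Horner steps 6 → 0, so m(4) = 0.
  α_3 = 3: Horner steps 6 → 1, so m(3) = 1.
  α_4 = 2: Horner steps 6 → 2, so m(2) = 2.
Codeword c = [5, 0, 1, 2] ∈ F_7^4.


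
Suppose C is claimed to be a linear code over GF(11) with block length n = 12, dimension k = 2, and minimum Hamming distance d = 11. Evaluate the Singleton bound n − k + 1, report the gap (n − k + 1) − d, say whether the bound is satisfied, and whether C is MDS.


Singleton RHS = n − k + 1 = 11, slack = 0, bound satisfied, MDS.

Singleton bound: d ≤ n − k + 1.
Here n = 12, k = 2, so n − k + 1 = 11.
Given d = 11, check d ≤ 11: YES.
Slack = (n − k + 1) − d = 0.
The code is MDS (slack = 0).
Description: the claimed parameters are [12, 2, 11]_11; such a code would be MDS (meets Singleton bound).


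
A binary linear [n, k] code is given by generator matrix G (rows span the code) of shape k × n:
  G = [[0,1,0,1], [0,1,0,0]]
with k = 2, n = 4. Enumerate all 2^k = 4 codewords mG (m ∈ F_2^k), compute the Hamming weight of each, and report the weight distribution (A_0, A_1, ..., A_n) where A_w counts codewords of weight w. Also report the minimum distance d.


Weight distribution: A_0 = 1, A_1 = 2, A_2 = 1. Minimum distance d = 1.

Enumerate all 2^2 = 4 messages m ∈ F_2^2.
For each, compute codeword c = mG in F_2^4, then tally its weight.
  m = 00 → c = 0000, weight = 0.
  m = 10 → c = 0101, weight = 2.
  m = 01 → c = 0100, weight = 1.
  m = 11 → c = 0001, weight = 1.
Tally weights:
  weight 0: 1 codewords.
  weight 1: 2 codewords.
  weight 2: 1 codewords.
Minimum distance d = smallest w > 0 with A_w > 0 = 1.
Sanity: Σ A_w = 4 = 2^2 = 4 ✓.


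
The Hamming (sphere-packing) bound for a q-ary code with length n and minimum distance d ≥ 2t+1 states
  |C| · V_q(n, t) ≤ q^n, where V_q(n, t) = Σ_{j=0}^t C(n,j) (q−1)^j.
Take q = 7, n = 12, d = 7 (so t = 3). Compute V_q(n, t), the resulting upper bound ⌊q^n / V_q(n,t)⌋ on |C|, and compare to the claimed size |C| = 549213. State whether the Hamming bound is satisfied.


V_q(n, t) = 49969, q^n = 13841287201, Hamming bound = 276997, |C| = 549213 > bound (violated).

Step 1: Compute V_q(n, t) = Σ_{j=0}^3 C(n, j) (q−1)^j.
  j = 0: C(12,0)·(6)^0 = 1·1 = 1.
  j = 1: C(12,1)·(6)^1 = 12·6 = 72.
  j = 2: C(12,2)·(6)^2 = 66·36 = 2376.
  j = 3: C(12,3)·(6)^3 = 220·216 = 47520.
  V_q(n, t) = 1 + 72 + 2376 + 47520 = 49969.
Step 2: q^n = 7^12 = 13841287201.
Step 3: Hamming bound ⌊q^n / V_q(n,t)⌋ = ⌊13841287201/49969⌋ = 276997.
Step 4: Compare |C| = 549213 to 276997: violated.
The claimed |C| lies above the Hamming bound, so no 7-ary code of length 12 with d ≥ 7 can have 549213 codewords.


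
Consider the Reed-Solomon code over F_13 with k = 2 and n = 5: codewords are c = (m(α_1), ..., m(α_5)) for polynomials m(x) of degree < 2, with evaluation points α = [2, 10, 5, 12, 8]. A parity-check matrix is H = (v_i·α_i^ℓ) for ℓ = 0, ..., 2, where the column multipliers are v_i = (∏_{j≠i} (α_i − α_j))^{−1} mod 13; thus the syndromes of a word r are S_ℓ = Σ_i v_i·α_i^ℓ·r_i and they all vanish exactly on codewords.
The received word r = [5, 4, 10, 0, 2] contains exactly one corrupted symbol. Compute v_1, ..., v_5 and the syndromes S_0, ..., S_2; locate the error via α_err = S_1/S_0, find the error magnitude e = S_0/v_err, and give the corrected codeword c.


S = (9, 12, 3), error at position 2, error magnitude e = 3, c = [5, 1, 10, 0, 2].

Step 1: column multipliers v_i = (∏_{j≠i}(α_i − α_j))^{−1} mod 13.
  i = 1 (α = 2): (2−10)(2−5)(2−12)(2−8) = (−8)·(−3)·(−10)·(−6) = 1440 ≡ 10, so v_1 = 10^{−1} = 4 (mod 13).
  i = 2 (α = 10): (10−2)(10−5)(10−12)(10−8) = 8·5·(−2)·2 = −160 ≡ 9, so v_2 = 9^{−1} = 3 (mod 13).
  i = 3 (α = 5): (5−2)(5−10)(5−12)(5−8) = 3·(−5)·(−7)·(−3) = −315 ≡ 10, so v_3 = 10^{−1} = 4 (mod 13).
  i = 4 (α = 12): (12−2)(12−10)(12−5)(12−8) = 10·2·7·4 = 560 ≡ 1, so v_4 = 1^{−1} = 1 (mod 13).
  i = 5 (α = 8): (8−2)(8−10)(8−5)(8−12) = 6·(−2)·3·(−4) = 144 ≡ 1, so v_5 = 1^{−1} = 1 (mod 13).
  v = [4, 3, 4, 1, 1].
Step 2: syndromes of r = [5, 4, 10, 0, 2] (all sums mod 13).
  S_0 = Σ v_i r_i = 4·5 + 3·4 + 4·10 + 1·0 + 1·2 = 74 ≡ 9.
  S_1 = Σ v_i α_i r_i = 4·2·5 + 3·10·4 + 4·5·10 + 1·12·0 + 1·8·2 = 376 ≡ 12.
  α_i^2 mod 13 = [4, 9, 12, 1, 12].
  S_2 = Σ v_i α_i^2 r_i = 4·4·5 + 3·9·4 + 4·12·10 + 1·1·0 + 1·12·2 = 692 ≡ 3.
  S = (9, 12, 3) ≠ 0, so r is not a codeword (an error is present).
Step 3: locate the error. For a single error e at position i, S_ℓ = v_i·e·α_i^ℓ, so α_err = S_1/S_0.
  S_0^{−1} = 9^{−1} = 3 (mod 13), so α_err = 12·3 = 36 ≡ 10 = α_2. Error position i = 2.
  Consistency check: S_2/S_1 = 3·12 = 36 ≡ 10 = α_err ✓ (single-error assumption holds).
Step 4: error magnitude e = S_0/v_2 = S_0·∏_{j≠2}(α_2 − α_j) = 9·9 = 81 ≡ 3 (mod 13).
Step 5: correct position 2: c_2 = r_2 − e = 4 − 3 ≡ 1 (mod 13). Hence c = [5, 1, 10, 0, 2].
  Check: interpolating c through the α_i gives m(x) = 6 + 6·x (degree < 2) with m(α_i) = c_i for every i, so c is indeed a codeword.


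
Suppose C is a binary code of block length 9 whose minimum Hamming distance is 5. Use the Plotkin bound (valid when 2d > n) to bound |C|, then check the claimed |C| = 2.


Plotkin bound M ≤ 10; given |C| = 2 ≤ bound (satisfied).

Check applicability: 2d = 10, n = 9.
2d − n = 1 > 0, so Plotkin applies.
Compute d/(2d−n) = 5/1 ≈ 5.0000.
⌊d/(2d−n)⌋ = 5.
Plotkin bound: M ≤ 2·5 = 10.
Given |C| = 2, check: satisfied.
This |C| is below the Plotkin bound.


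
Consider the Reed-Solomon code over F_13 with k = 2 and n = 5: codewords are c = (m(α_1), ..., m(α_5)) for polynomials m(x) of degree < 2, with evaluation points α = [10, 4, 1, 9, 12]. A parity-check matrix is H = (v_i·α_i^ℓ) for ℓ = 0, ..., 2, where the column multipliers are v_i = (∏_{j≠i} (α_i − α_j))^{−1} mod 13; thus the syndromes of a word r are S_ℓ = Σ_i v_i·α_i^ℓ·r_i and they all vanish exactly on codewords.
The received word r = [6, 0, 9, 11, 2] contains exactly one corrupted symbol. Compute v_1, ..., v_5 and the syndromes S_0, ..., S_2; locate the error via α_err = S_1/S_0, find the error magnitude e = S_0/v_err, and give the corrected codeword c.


S = (7, 5, 11), error at position 1, error magnitude e = 11, c = [8, 0, 9, 11, 2].

Step 1: column multipliers v_i = (∏_{j≠i}(α_i − α_j))^{−1} mod 13.
  i = 1 (α = 10): (10−4)(10−1)(10−9)(10−12) = 6·9·1·(−2) = −108 ≡ 9, so v_1 = 9^{−1} = 3 (mod 13).
  i = 2 (α = 4): (4−10)(4−1)(4−9)(4−12) = (−6)·3·(−5)·(−8) = −720 ≡ 8, so v_2 = 8^{−1} = 5 (mod 13).
  i = 3 (α = 1): (1−10)(1−4)(1−9)(1−12) = (−9)·(−3)·(−8)·(−11) = 2376 ≡ 10, so v_3 = 10^{−1} = 4 (mod 13).
  i = 4 (α = 9): (9−10)(9−4)(9−1)(9−12) = (−1)·5·8·(−3) = 120 ≡ 3, so v_4 = 3^{−1} = 9 (mod 13).
  i = 5 (α = 12): (12−10)(12−4)(12−1)(12−9) = 2·8·11·3 = 528 ≡ 8, so v_5 = 8^{−1} = 5 (mod 13).
  v = [3, 5, 4, 9, 5].
Step 2: syndromes of r = [6, 0, 9, 11, 2] (all sums mod 13).
  S_0 = Σ v_i r_i = 3·6 + 5·0 + 4·9 + 9·11 + 5·2 = 163 ≡ 7.
  S_1 = Σ v_i α_i r_i = 3·10·6 + 5·4·0 + 4·1·9 + 9·9·11 + 5·12·2 = 1227 ≡ 5.
  α_i^2 mod 13 = [9, 3, 1, 3, 1].
  S_2 = Σ v_i α_i^2 r_i = 3·9·6 + 5·3·0 + 4·1·9 + 9·3·11 + 5·1·2 = 505 ≡ 11.
  S = (7, 5, 11) ≠ 0, so r is not a codeword (an error is present).
Step 3: locate the error. For a single error e at position i, S_ℓ = v_i·e·α_i^ℓ, so α_err = S_1/S_0.
  S_0^{−1} = 7^{−1} = 2 (mod 13), so α_err = 5·2 = 10 ≡ 10 = α_1. Error position i = 1.
  Consistency check: S_2/S_1 = 11·8 = 88 ≡ 10 = α_err ✓ (single-error assumption holds).
Step 4: error magnitude e = S_0/v_1 = S_0·∏_{j≠1}(α_1 − α_j) = 7·9 = 63 ≡ 11 (mod 13).
Step 5: correct position 1: c_1 = r_1 − e = 6 − 11 ≡ 8 (mod 13). Hence c = [8, 0, 9, 11, 2].
  Check: interpolating c through the α_i gives m(x) = 12 + 10·x (degree < 2) with m(α_i) = c_i for every i, so c is indeed a codeword.


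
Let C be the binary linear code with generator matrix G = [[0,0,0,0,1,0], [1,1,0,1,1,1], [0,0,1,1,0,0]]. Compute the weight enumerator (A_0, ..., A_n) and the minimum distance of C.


Weight distribution: A_0 = 1, A_1 = 1, A_2 = 1, A_3 = 1, A_4 = 2, A_5 = 2. Minimum distance d = 1.

Enumerate all 2^3 = 8 messages m ∈ F_2^3.
For each, compute codeword c = mG in F_2^6, then tally its weight.
  m = 000 → c = 000000, weight = 0.
  m = 100 → c = 000010, weight = 1.
  m = 010 → c = 110111, weight = 5.
  m = 110 → c = 110101, weight = 4.
  m = 001 → c = 001100, weight = 2.
  m = 101 → c = 001110, weight = 3.
  m = 011 → c = 111011, weight = 5.
  m = 111 → c = 111001, weight = 4.
Tally weights:
  weight 0: 1 codewords.
  weight 1: 1 codewords.
  weight 2: 1 codewords.
  weight 3: 1 codewords.
  weight 4: 2 codewords.
  weight 5: 2 codewords.
Minimum distance d = smallest w > 0 with A_w > 0 = 1.
Sanity: Σ A_w = 8 = 2^3 = 8 ✓.


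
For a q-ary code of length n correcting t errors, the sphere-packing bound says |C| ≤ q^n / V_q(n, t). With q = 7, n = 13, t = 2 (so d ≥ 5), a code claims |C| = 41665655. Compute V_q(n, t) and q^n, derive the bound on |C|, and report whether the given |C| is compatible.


V_q(n, t) = 2887, q^n = 96889010407, Hamming bound = 33560446, |C| = 41665655 > bound (violated).

Step 1: Compute V_q(n, t) = Σ_{j=0}^2 C(n, j) (q−1)^j.
  j = 0: C(13,0)·(6)^0 = 1·1 = 1.
  j = 1: C(13,1)·(6)^1 = 13·6 = 78.
  j = 2: C(13,2)·(6)^2 = 78·36 = 2808.
  V_q(n, t) = 1 + 78 + 2808 = 2887.
Step 2: q^n = 7^13 = 96889010407.
Step 3: Hamming bound ⌊q^n / V_q(n,t)⌋ = ⌊96889010407/2887⌋ = 33560446.
Step 4: Compare |C| = 41665655 to 33560446: violated.
The claimed |C| lies above the Hamming bound, so no 7-ary code of length 13 with d ≥ 5 can have 41665655 codewords.


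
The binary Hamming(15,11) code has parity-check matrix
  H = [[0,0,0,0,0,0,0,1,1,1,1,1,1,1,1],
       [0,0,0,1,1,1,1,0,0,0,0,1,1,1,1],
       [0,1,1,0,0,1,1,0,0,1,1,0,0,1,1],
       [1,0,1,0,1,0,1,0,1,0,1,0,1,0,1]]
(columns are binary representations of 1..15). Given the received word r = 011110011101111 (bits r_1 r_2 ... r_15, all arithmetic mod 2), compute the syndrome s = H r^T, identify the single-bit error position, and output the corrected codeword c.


s = (1, 0, 1, 1)^T, error position = 11, corrected codeword c = 011110011111111

Compute s = H r^T mod 2 one row at a time:
  s_1 = 1 + 1 + 1 + 0 + 1 + 1 + 1 + 1 = 7 ≡ 1 (mod 2).
  s_2 = 1 + 1 + 0 + 0 + 1 + 1 + 1 + 1 = 6 ≡ 0 (mod 2).
  s_3 = 1 + 1 + 0 + 0 + 1 + 0 + 1 + 1 = 5 ≡ 1 (mod 2).
  s_4 = 0 + 1 + 1 + 0 + 1 + 0 + 1 + 1 = 5 ≡ 1 (mod 2).
s = (1, 0, 1, 1)^T — this equals column 11 of H (binary 1011), so error is at position 11.
Correct: flip bit 11 of r = 011110011101111 to get c = 011110011111111.


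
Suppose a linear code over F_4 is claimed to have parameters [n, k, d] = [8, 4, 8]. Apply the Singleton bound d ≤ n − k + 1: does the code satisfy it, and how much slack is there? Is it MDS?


Singleton RHS = n − k + 1 = 5, slack = -3, bound violated (no such code; not MDS).

Singleton bound: d ≤ n − k + 1.
Here n = 8, k = 4, so n − k + 1 = 5.
Given d = 8, check d ≤ 5: NO.
Slack = (n − k + 1) − d = -3.
The slack is negative: d = 8 exceeds n − k + 1 = 5 by 3, so the Singleton bound is violated and no linear [8, 4, 8]_4 code can exist. In particular it is not MDS (MDS requires d = n − k + 1 exactly).
Description: the claimed parameters are [8, 4, 8]_4; such a code would be impossible (violates the Singleton bound).


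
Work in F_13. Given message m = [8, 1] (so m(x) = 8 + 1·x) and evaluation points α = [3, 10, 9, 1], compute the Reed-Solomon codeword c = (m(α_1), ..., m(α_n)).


c = [11, 5, 4, 9]

Message polynomial: m(x) = 8 + 1·x (mod 13).
For each evaluation point α_i, compute m(α_i) mod 13:
  α_1 = 3: Horner steps 1 → 11, so m(3) = 11.
  α_2 = 10: Horner steps 1 → 5, so m(10) = 5.
  α_3 = 9: Horner steps 1 → 4, so m(9) = 4.
  α_4 = 1: Horner steps 1 → 9, so m(1) = 9.
Codeword c = [11, 5, 4, 9] ∈ F_13^4.


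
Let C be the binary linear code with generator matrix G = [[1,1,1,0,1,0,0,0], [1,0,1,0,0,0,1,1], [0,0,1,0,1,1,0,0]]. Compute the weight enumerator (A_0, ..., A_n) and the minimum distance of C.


Weight distribution: A_0 = 1, A_3 = 2, A_4 = 3, A_5 = 2. Minimum distance d = 3.

Enumerate all 2^3 = 8 messages m ∈ F_2^3.
For each, compute codeword c = mG in F_2^8, then tally its weight.
  m = 000 → c = 00000000, weight = 0.
  m = 100 → c = 11101000, weight = 4.
  m = 010 → c = 10100011, weight = 4.
  m = 110 → c = 01001011, weight = 4.
  m = 001 → c = 00101100, weight = 3.
  m = 101 → c = 11000100, weight = 3.
  m = 011 → c = 10001111, weight = 5.
  m = 111 → c = 01100111, weight = 5.
Tally weights:
  weight 0: 1 codewords.
  weight 3: 2 codewords.
  weight 4: 3 codewords.
  weight 5: 2 codewords.
Minimum distance d = smallest w > 0 with A_w > 0 = 3.
Sanity: Σ A_w = 8 = 2^3 = 8 ✓.


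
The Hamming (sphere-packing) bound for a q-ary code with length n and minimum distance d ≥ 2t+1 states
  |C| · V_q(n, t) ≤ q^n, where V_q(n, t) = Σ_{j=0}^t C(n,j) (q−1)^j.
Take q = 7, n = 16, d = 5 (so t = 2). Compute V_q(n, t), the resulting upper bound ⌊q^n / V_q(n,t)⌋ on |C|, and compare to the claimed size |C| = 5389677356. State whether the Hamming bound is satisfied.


V_q(n, t) = 4417, q^n = 33232930569601, Hamming bound = 7523869270, |C| = 5389677356 ≤ bound (satisfied).

Step 1: Compute V_q(n, t) = Σ_{j=0}^2 C(n, j) (q−1)^j.
  j = 0: C(16,0)·(6)^0 = 1·1 = 1.
  j = 1: C(16,1)·(6)^1 = 16·6 = 96.
  j = 2: C(16,2)·(6)^2 = 120·36 = 4320.
  V_q(n, t) = 1 + 96 + 4320 = 4417.
Step 2: q^n = 7^16 = 33232930569601.
Step 3: Hamming bound ⌊q^n / V_q(n,t)⌋ = ⌊33232930569601/4417⌋ = 7523869270.
Step 4: Compare |C| = 5389677356 to 7523869270: satisfied.
The claimed |C| lies below the Hamming bound.


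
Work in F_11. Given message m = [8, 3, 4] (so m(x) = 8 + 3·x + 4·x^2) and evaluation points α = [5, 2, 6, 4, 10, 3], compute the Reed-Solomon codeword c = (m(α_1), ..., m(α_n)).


c = [2, 8, 5, 7, 9, 9]

Message polynomial: m(x) = 8 + 3·x + 4·x^2 (mod 11).
For each evaluation point α_i, compute m(α_i) mod 11:
  α_1 = 5: Horner steps 4 → 1 → 2, so m(5) = 2.
  α_2 = 2: Horner steps 4 → 0 → 8, so m(2) = 8.
  α_3 = 6: Horner steps 4 → 5 → 5, so m(6) = 5.
  α_4 = 4: Horner steps 4 → 8 → 7, so m(4) = 7.
  α_5 = 10: Horner steps 4 → 10 → 9, so m(10) = 9.
  α_6 = 3: Horner steps 4 → 4 → 9, so m(3) = 9.
Codeword c = [2, 8, 5, 7, 9, 9] ∈ F_11^6.


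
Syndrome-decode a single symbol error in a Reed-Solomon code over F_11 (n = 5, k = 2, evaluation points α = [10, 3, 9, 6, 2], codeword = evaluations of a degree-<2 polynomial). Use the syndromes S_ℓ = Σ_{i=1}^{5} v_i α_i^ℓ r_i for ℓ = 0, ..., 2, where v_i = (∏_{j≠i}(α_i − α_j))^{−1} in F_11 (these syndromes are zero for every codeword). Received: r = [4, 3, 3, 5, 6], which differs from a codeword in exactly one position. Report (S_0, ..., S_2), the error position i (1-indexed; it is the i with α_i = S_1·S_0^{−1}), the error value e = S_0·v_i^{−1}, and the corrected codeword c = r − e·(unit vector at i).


S = (3, 5, 1), error at position 3, error magnitude e = 7, c = [4, 3, 7, 5, 6].

Step 1: column multipliers v_i = (∏_{j≠i}(α_i − α_j))^{−1} mod 11.
  i = 1 (α = 10): (10−3)(10−9)(10−6)(10−2) = 7·1·4·8 = 224 ≡ 4, so v_1 = 4^{−1} = 3 (mod 11).
  i = 2 (α = 3): (3−10)(3−9)(3−6)(3−2) = (−7)·(−6)·(−3)·1 = −126 ≡ 6, so v_2 = 6^{−1} = 2 (mod 11).
  i = 3 (α = 9): (9−10)(9−3)(9−6)(9−2) = (−1)·6·3·7 = −126 ≡ 6, so v_3 = 6^{−1} = 2 (mod 11).
  i = 4 (α = 6): (6−10)(6−3)(6−9)(6−2) = (−4)·3·(−3)·4 = 144 ≡ 1, so v_4 = 1^{−1} = 1 (mod 11).
  i = 5 (α = 2): (2−10)(2−3)(2−9)(2−6) = (−8)·(−1)·(−7)·(−4) = 224 ≡ 4, so v_5 = 4^{−1} = 3 (mod 11).
  v = [3, 2, 2, 1, 3].
Step 2: syndromes of r = [4, 3, 3, 5, 6] (all sums mod 11).
  S_0 = Σ v_i r_i = 3·4 + 2·3 + 2·3 + 1·5 + 3·6 = 47 ≡ 3.
  S_1 = Σ v_i α_i r_i = 3·10·4 + 2·3·3 + 2·9·3 + 1·6·5 + 3·2·6 = 258 ≡ 5.
  α_i^2 mod 11 = [1, 9, 4, 3, 4].
  S_2 = Σ v_i α_i^2 r_i = 3·1·4 + 2·9·3 + 2·4·3 + 1·3·5 + 3·4·6 = 177 ≡ 1.
  S = (3, 5, 1) ≠ 0, so r is not a codeword (an error is present).
Step 3: locate the error. For a single error e at position i, S_ℓ = v_i·e·α_i^ℓ, so α_err = S_1/S_0.
  S_0^{−1} = 3^{−1} = 4 (mod 11), so α_err = 5·4 = 20 ≡ 9 = α_3. Error position i = 3.
  Consistency check: S_2/S_1 = 1·9 = 9 ≡ 9 = α_err ✓ (single-error assumption holds).
Step 4: error magnitude e = S_0/v_3 = S_0·∏_{j≠3}(α_3 − α_j) = 3·6 = 18 ≡ 7 (mod 11).
Step 5: correct position 3: c_3 = r_3 − e = 3 − 7 ≡ 7 (mod 11). Hence c = [4, 3, 7, 5, 6].
  Check: interpolating c through the α_i gives m(x) = 1 + 8·x (degree < 2) with m(α_i) = c_i for every i, so c is indeed a codeword.


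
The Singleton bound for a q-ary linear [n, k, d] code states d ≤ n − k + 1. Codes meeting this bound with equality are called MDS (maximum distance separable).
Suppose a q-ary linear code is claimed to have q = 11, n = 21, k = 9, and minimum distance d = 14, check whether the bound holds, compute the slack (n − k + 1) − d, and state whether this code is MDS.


Singleton RHS = n − k + 1 = 13, slack = -1, bound violated (no such code; not MDS).

Singleton bound: d ≤ n − k + 1.
Here n = 21, k = 9, so n − k + 1 = 13.
Given d = 14, check d ≤ 13: NO.
Slack = (n − k + 1) − d = -1.
The slack is negative: d = 14 exceeds n − k + 1 = 13 by 1, so the Singleton bound is violated and no linear [21, 9, 14]_11 code can exist. In particular it is not MDS (MDS requires d = n − k + 1 exactly).
Description: the claimed parameters are [21, 9, 14]_11; such a code would be impossible (violates the Singleton bound).
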